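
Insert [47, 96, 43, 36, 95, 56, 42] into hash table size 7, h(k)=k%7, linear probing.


Insert 47: h=5 -> slot 5
Insert 96: h=5, 1 probes -> slot 6
Insert 43: h=1 -> slot 1
Insert 36: h=1, 1 probes -> slot 2
Insert 95: h=4 -> slot 4
Insert 56: h=0 -> slot 0
Insert 42: h=0, 3 probes -> slot 3

Table: [56, 43, 36, 42, 95, 47, 96]


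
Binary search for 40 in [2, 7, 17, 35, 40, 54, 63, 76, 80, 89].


Step 1: lo=0, hi=9, mid=4, val=40

Found at index 4


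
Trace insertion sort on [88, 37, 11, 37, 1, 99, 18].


Initial: [88, 37, 11, 37, 1, 99, 18]
Insert 37: [37, 88, 11, 37, 1, 99, 18]
Insert 11: [11, 37, 88, 37, 1, 99, 18]
Insert 37: [11, 37, 37, 88, 1, 99, 18]
Insert 1: [1, 11, 37, 37, 88, 99, 18]
Insert 99: [1, 11, 37, 37, 88, 99, 18]
Insert 18: [1, 11, 18, 37, 37, 88, 99]

Sorted: [1, 11, 18, 37, 37, 88, 99]


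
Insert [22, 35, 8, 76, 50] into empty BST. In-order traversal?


Insert 22: root
Insert 35: R from 22
Insert 8: L from 22
Insert 76: R from 22 -> R from 35
Insert 50: R from 22 -> R from 35 -> L from 76

In-order: [8, 22, 35, 50, 76]


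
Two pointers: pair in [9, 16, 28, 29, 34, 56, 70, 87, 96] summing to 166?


lo=0(9)+hi=8(96)=105
lo=1(16)+hi=8(96)=112
lo=2(28)+hi=8(96)=124
lo=3(29)+hi=8(96)=125
lo=4(34)+hi=8(96)=130
lo=5(56)+hi=8(96)=152
lo=6(70)+hi=8(96)=166

Yes: 70+96=166


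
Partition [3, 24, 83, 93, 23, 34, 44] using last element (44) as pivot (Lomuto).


Pivot: 44
  3 <= 44: advance i (no swap)
  24 <= 44: advance i (no swap)
  23 <= 44: swap -> [3, 24, 23, 93, 83, 34, 44]
  34 <= 44: swap -> [3, 24, 23, 34, 83, 93, 44]
Place pivot at 4: [3, 24, 23, 34, 44, 93, 83]

Partitioned: [3, 24, 23, 34, 44, 93, 83]


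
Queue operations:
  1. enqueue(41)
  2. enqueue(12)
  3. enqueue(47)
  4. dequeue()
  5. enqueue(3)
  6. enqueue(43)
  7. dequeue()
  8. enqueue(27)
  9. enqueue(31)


enqueue(41) -> [41]
enqueue(12) -> [41, 12]
enqueue(47) -> [41, 12, 47]
dequeue()->41, [12, 47]
enqueue(3) -> [12, 47, 3]
enqueue(43) -> [12, 47, 3, 43]
dequeue()->12, [47, 3, 43]
enqueue(27) -> [47, 3, 43, 27]
enqueue(31) -> [47, 3, 43, 27, 31]

Final queue: [47, 3, 43, 27, 31]


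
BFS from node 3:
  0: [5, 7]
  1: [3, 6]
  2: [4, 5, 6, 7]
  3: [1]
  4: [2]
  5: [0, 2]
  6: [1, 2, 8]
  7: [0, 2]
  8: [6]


Visit 3, enqueue [1]
Visit 1, enqueue [6]
Visit 6, enqueue [2, 8]
Visit 2, enqueue [4, 5, 7]
Visit 8, enqueue []
Visit 4, enqueue []
Visit 5, enqueue [0]
Visit 7, enqueue []
Visit 0, enqueue []

BFS order: [3, 1, 6, 2, 8, 4, 5, 7, 0]


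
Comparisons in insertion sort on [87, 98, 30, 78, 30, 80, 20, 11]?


Algorithm: insertion sort
Input: [87, 98, 30, 78, 30, 80, 20, 11]
Sorted: [11, 20, 30, 30, 78, 80, 87, 98]

26


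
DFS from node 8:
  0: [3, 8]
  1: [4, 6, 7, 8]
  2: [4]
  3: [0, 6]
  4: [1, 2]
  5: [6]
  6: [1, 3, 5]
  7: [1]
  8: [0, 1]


Visit 8, push [1, 0]
Visit 0, push [3]
Visit 3, push [6]
Visit 6, push [5, 1]
Visit 1, push [7, 4]
Visit 4, push [2]
Visit 2, push []
Visit 7, push []
Visit 5, push []

DFS order: [8, 0, 3, 6, 1, 4, 2, 7, 5]


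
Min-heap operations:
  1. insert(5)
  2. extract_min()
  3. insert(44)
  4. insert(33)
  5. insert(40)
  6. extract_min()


insert(5) -> [5]
extract_min()->5, []
insert(44) -> [44]
insert(33) -> [33, 44]
insert(40) -> [33, 44, 40]
extract_min()->33, [40, 44]

Final heap: [40, 44]


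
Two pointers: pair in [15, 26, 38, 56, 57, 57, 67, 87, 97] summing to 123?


lo=0(15)+hi=8(97)=112
lo=1(26)+hi=8(97)=123

Yes: 26+97=123


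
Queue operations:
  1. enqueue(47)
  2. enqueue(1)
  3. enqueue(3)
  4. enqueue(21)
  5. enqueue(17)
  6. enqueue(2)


enqueue(47) -> [47]
enqueue(1) -> [47, 1]
enqueue(3) -> [47, 1, 3]
enqueue(21) -> [47, 1, 3, 21]
enqueue(17) -> [47, 1, 3, 21, 17]
enqueue(2) -> [47, 1, 3, 21, 17, 2]

Final queue: [47, 1, 3, 21, 17, 2]


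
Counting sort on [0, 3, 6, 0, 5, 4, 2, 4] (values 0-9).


Input: [0, 3, 6, 0, 5, 4, 2, 4]
Counts: [2, 0, 1, 1, 2, 1, 1, 0, 0, 0]

Sorted: [0, 0, 2, 3, 4, 4, 5, 6]


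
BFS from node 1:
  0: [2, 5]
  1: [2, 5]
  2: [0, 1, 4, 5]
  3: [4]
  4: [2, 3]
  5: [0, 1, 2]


Visit 1, enqueue [2, 5]
Visit 2, enqueue [0, 4]
Visit 5, enqueue []
Visit 0, enqueue []
Visit 4, enqueue [3]
Visit 3, enqueue []

BFS order: [1, 2, 5, 0, 4, 3]


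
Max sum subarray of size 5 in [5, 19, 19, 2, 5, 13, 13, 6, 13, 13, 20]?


[0:5]: 50
[1:6]: 58
[2:7]: 52
[3:8]: 39
[4:9]: 50
[5:10]: 58
[6:11]: 65

Max: 65 at [6:11]


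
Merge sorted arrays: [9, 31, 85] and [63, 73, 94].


Take 9 from A
Take 31 from A
Take 63 from B
Take 73 from B
Take 85 from A

Merged: [9, 31, 63, 73, 85, 94]


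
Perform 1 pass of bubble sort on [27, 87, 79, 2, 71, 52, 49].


Initial: [27, 87, 79, 2, 71, 52, 49]
Pass 1: [27, 79, 2, 71, 52, 49, 87] (5 swaps)

After 1 pass: [27, 79, 2, 71, 52, 49, 87]


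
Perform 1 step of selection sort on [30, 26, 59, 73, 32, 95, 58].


Initial: [30, 26, 59, 73, 32, 95, 58]
Step 1: min=26 at 1
  Swap: [26, 30, 59, 73, 32, 95, 58]

After 1 step: [26, 30, 59, 73, 32, 95, 58]


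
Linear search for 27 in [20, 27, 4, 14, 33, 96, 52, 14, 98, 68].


i=0: 20!=27
i=1: 27==27 found!

Found at 1, 2 comps


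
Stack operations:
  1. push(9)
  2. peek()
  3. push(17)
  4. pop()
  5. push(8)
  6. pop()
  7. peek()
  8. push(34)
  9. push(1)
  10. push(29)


push(9) -> [9]
peek()->9
push(17) -> [9, 17]
pop()->17, [9]
push(8) -> [9, 8]
pop()->8, [9]
peek()->9
push(34) -> [9, 34]
push(1) -> [9, 34, 1]
push(29) -> [9, 34, 1, 29]

Final stack: [9, 34, 1, 29]


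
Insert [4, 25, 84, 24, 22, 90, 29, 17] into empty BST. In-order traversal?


Insert 4: root
Insert 25: R from 4
Insert 84: R from 4 -> R from 25
Insert 24: R from 4 -> L from 25
Insert 22: R from 4 -> L from 25 -> L from 24
Insert 90: R from 4 -> R from 25 -> R from 84
Insert 29: R from 4 -> R from 25 -> L from 84
Insert 17: R from 4 -> L from 25 -> L from 24 -> L from 22

In-order: [4, 17, 22, 24, 25, 29, 84, 90]


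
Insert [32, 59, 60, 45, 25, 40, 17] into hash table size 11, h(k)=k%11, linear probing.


Insert 32: h=10 -> slot 10
Insert 59: h=4 -> slot 4
Insert 60: h=5 -> slot 5
Insert 45: h=1 -> slot 1
Insert 25: h=3 -> slot 3
Insert 40: h=7 -> slot 7
Insert 17: h=6 -> slot 6

Table: [None, 45, None, 25, 59, 60, 17, 40, None, None, 32]


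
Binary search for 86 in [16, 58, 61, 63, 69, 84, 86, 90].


Step 1: lo=0, hi=7, mid=3, val=63
Step 2: lo=4, hi=7, mid=5, val=84
Step 3: lo=6, hi=7, mid=6, val=86

Found at index 6


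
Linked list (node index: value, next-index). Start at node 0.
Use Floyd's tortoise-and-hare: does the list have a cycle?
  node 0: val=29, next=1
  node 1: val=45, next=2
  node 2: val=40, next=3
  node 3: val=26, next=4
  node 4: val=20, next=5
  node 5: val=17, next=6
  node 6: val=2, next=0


Floyd's tortoise (slow, +1) and hare (fast, +2):
  init: slow=0, fast=0
  step 1: slow=1, fast=2
  step 2: slow=2, fast=4
  step 3: slow=3, fast=6
  step 4: slow=4, fast=1
  step 5: slow=5, fast=3
  step 6: slow=6, fast=5
  step 7: slow=0, fast=0
  slow == fast at node 0: cycle detected

Cycle: yes


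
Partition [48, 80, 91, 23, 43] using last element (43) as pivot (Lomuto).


Pivot: 43
  23 <= 43: swap -> [23, 80, 91, 48, 43]
Place pivot at 1: [23, 43, 91, 48, 80]

Partitioned: [23, 43, 91, 48, 80]


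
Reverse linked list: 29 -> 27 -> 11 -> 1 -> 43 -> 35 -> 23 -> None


Step 1: curr=29, set curr.next=prev(None) | reversed so far: 29
Step 2: curr=27, set curr.next=prev(29) | reversed so far: 27 -> 29
Step 3: curr=11, set curr.next=prev(27) | reversed so far: 11 -> 27 -> 29
Step 4: curr=1, set curr.next=prev(11) | reversed so far: 1 -> 11 -> 27 -> 29
Step 5: curr=43, set curr.next=prev(1) | reversed so far: 43 -> 1 -> 11 -> 27 -> 29
Step 6: curr=35, set curr.next=prev(43) | reversed so far: 35 -> 43 -> 1 -> 11 -> 27 -> 29
Step 7: curr=23, set curr.next=prev(35) | reversed so far: 23 -> 35 -> 43 -> 1 -> 11 -> 27 -> 29

23 -> 35 -> 43 -> 1 -> 11 -> 27 -> 29 -> None


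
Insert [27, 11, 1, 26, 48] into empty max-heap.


Insert 27: [27]
Insert 11: [27, 11]
Insert 1: [27, 11, 1]
Insert 26: [27, 26, 1, 11]
Insert 48: [48, 27, 1, 11, 26]

Final heap: [48, 27, 1, 11, 26]


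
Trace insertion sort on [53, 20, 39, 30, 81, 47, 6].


Initial: [53, 20, 39, 30, 81, 47, 6]
Insert 20: [20, 53, 39, 30, 81, 47, 6]
Insert 39: [20, 39, 53, 30, 81, 47, 6]
Insert 30: [20, 30, 39, 53, 81, 47, 6]
Insert 81: [20, 30, 39, 53, 81, 47, 6]
Insert 47: [20, 30, 39, 47, 53, 81, 6]
Insert 6: [6, 20, 30, 39, 47, 53, 81]

Sorted: [6, 20, 30, 39, 47, 53, 81]


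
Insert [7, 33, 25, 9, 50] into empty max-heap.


Insert 7: [7]
Insert 33: [33, 7]
Insert 25: [33, 7, 25]
Insert 9: [33, 9, 25, 7]
Insert 50: [50, 33, 25, 7, 9]

Final heap: [50, 33, 25, 7, 9]


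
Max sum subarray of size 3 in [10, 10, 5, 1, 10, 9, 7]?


[0:3]: 25
[1:4]: 16
[2:5]: 16
[3:6]: 20
[4:7]: 26

Max: 26 at [4:7]


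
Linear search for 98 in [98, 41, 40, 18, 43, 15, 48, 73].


i=0: 98==98 found!

Found at 0, 1 comps


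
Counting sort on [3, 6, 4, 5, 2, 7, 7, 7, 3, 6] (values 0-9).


Input: [3, 6, 4, 5, 2, 7, 7, 7, 3, 6]
Counts: [0, 0, 1, 2, 1, 1, 2, 3, 0, 0]

Sorted: [2, 3, 3, 4, 5, 6, 6, 7, 7, 7]


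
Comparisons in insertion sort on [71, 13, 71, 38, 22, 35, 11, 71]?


Algorithm: insertion sort
Input: [71, 13, 71, 38, 22, 35, 11, 71]
Sorted: [11, 13, 22, 35, 38, 71, 71, 71]

20


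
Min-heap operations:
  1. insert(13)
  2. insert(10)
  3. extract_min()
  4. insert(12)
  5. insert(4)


insert(13) -> [13]
insert(10) -> [10, 13]
extract_min()->10, [13]
insert(12) -> [12, 13]
insert(4) -> [4, 13, 12]

Final heap: [4, 13, 12]


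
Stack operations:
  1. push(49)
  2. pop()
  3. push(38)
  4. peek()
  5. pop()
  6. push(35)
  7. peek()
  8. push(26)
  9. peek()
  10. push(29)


push(49) -> [49]
pop()->49, []
push(38) -> [38]
peek()->38
pop()->38, []
push(35) -> [35]
peek()->35
push(26) -> [35, 26]
peek()->26
push(29) -> [35, 26, 29]

Final stack: [35, 26, 29]


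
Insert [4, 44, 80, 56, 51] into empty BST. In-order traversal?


Insert 4: root
Insert 44: R from 4
Insert 80: R from 4 -> R from 44
Insert 56: R from 4 -> R from 44 -> L from 80
Insert 51: R from 4 -> R from 44 -> L from 80 -> L from 56

In-order: [4, 44, 51, 56, 80]


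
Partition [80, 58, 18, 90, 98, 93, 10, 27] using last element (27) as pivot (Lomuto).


Pivot: 27
  18 <= 27: swap -> [18, 58, 80, 90, 98, 93, 10, 27]
  10 <= 27: swap -> [18, 10, 80, 90, 98, 93, 58, 27]
Place pivot at 2: [18, 10, 27, 90, 98, 93, 58, 80]

Partitioned: [18, 10, 27, 90, 98, 93, 58, 80]


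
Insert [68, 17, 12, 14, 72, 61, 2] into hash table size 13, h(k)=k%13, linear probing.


Insert 68: h=3 -> slot 3
Insert 17: h=4 -> slot 4
Insert 12: h=12 -> slot 12
Insert 14: h=1 -> slot 1
Insert 72: h=7 -> slot 7
Insert 61: h=9 -> slot 9
Insert 2: h=2 -> slot 2

Table: [None, 14, 2, 68, 17, None, None, 72, None, 61, None, None, 12]


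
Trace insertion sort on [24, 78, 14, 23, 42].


Initial: [24, 78, 14, 23, 42]
Insert 78: [24, 78, 14, 23, 42]
Insert 14: [14, 24, 78, 23, 42]
Insert 23: [14, 23, 24, 78, 42]
Insert 42: [14, 23, 24, 42, 78]

Sorted: [14, 23, 24, 42, 78]


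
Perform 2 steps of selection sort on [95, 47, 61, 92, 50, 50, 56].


Initial: [95, 47, 61, 92, 50, 50, 56]
Step 1: min=47 at 1
  Swap: [47, 95, 61, 92, 50, 50, 56]
Step 2: min=50 at 4
  Swap: [47, 50, 61, 92, 95, 50, 56]

After 2 steps: [47, 50, 61, 92, 95, 50, 56]


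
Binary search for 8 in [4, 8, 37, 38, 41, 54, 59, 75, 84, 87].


Step 1: lo=0, hi=9, mid=4, val=41
Step 2: lo=0, hi=3, mid=1, val=8

Found at index 1


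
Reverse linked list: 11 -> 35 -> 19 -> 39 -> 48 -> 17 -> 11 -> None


Step 1: curr=11, set curr.next=prev(None) | reversed so far: 11
Step 2: curr=35, set curr.next=prev(11) | reversed so far: 35 -> 11
Step 3: curr=19, set curr.next=prev(35) | reversed so far: 19 -> 35 -> 11
Step 4: curr=39, set curr.next=prev(19) | reversed so far: 39 -> 19 -> 35 -> 11
Step 5: curr=48, set curr.next=prev(39) | reversed so far: 48 -> 39 -> 19 -> 35 -> 11
Step 6: curr=17, set curr.next=prev(48) | reversed so far: 17 -> 48 -> 39 -> 19 -> 35 -> 11
Step 7: curr=11, set curr.next=prev(17) | reversed so far: 11 -> 17 -> 48 -> 39 -> 19 -> 35 -> 11

11 -> 17 -> 48 -> 39 -> 19 -> 35 -> 11 -> None


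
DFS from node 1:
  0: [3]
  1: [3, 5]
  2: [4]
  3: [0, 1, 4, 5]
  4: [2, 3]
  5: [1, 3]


Visit 1, push [5, 3]
Visit 3, push [5, 4, 0]
Visit 0, push []
Visit 4, push [2]
Visit 2, push []
Visit 5, push []

DFS order: [1, 3, 0, 4, 2, 5]


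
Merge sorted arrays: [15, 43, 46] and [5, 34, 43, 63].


Take 5 from B
Take 15 from A
Take 34 from B
Take 43 from A
Take 43 from B
Take 46 from A

Merged: [5, 15, 34, 43, 43, 46, 63]


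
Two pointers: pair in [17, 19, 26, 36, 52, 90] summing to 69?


lo=0(17)+hi=5(90)=107
lo=0(17)+hi=4(52)=69

Yes: 17+52=69


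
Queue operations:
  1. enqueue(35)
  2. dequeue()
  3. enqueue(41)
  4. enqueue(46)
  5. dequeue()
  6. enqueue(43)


enqueue(35) -> [35]
dequeue()->35, []
enqueue(41) -> [41]
enqueue(46) -> [41, 46]
dequeue()->41, [46]
enqueue(43) -> [46, 43]

Final queue: [46, 43]


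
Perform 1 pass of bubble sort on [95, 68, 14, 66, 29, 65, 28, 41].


Initial: [95, 68, 14, 66, 29, 65, 28, 41]
Pass 1: [68, 14, 66, 29, 65, 28, 41, 95] (7 swaps)

After 1 pass: [68, 14, 66, 29, 65, 28, 41, 95]


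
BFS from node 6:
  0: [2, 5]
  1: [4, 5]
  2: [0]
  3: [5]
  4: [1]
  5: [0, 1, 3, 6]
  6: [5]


Visit 6, enqueue [5]
Visit 5, enqueue [0, 1, 3]
Visit 0, enqueue [2]
Visit 1, enqueue [4]
Visit 3, enqueue []
Visit 2, enqueue []
Visit 4, enqueue []

BFS order: [6, 5, 0, 1, 3, 2, 4]


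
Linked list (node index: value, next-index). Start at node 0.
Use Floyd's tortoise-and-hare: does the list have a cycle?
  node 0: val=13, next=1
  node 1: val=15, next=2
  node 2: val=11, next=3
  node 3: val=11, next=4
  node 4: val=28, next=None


Floyd's tortoise (slow, +1) and hare (fast, +2):
  init: slow=0, fast=0
  step 1: slow=1, fast=2
  step 2: slow=2, fast=4
  step 3: fast -> None, no cycle

Cycle: no


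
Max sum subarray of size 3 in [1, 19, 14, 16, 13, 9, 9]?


[0:3]: 34
[1:4]: 49
[2:5]: 43
[3:6]: 38
[4:7]: 31

Max: 49 at [1:4]


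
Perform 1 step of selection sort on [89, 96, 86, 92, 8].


Initial: [89, 96, 86, 92, 8]
Step 1: min=8 at 4
  Swap: [8, 96, 86, 92, 89]

After 1 step: [8, 96, 86, 92, 89]


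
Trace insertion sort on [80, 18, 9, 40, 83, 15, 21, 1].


Initial: [80, 18, 9, 40, 83, 15, 21, 1]
Insert 18: [18, 80, 9, 40, 83, 15, 21, 1]
Insert 9: [9, 18, 80, 40, 83, 15, 21, 1]
Insert 40: [9, 18, 40, 80, 83, 15, 21, 1]
Insert 83: [9, 18, 40, 80, 83, 15, 21, 1]
Insert 15: [9, 15, 18, 40, 80, 83, 21, 1]
Insert 21: [9, 15, 18, 21, 40, 80, 83, 1]
Insert 1: [1, 9, 15, 18, 21, 40, 80, 83]

Sorted: [1, 9, 15, 18, 21, 40, 80, 83]


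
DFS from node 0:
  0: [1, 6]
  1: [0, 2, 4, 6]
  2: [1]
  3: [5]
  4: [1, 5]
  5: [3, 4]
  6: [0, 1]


Visit 0, push [6, 1]
Visit 1, push [6, 4, 2]
Visit 2, push []
Visit 4, push [5]
Visit 5, push [3]
Visit 3, push []
Visit 6, push []

DFS order: [0, 1, 2, 4, 5, 3, 6]


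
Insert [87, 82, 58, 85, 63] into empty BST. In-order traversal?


Insert 87: root
Insert 82: L from 87
Insert 58: L from 87 -> L from 82
Insert 85: L from 87 -> R from 82
Insert 63: L from 87 -> L from 82 -> R from 58

In-order: [58, 63, 82, 85, 87]


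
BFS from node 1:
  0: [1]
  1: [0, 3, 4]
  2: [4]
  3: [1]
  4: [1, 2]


Visit 1, enqueue [0, 3, 4]
Visit 0, enqueue []
Visit 3, enqueue []
Visit 4, enqueue [2]
Visit 2, enqueue []

BFS order: [1, 0, 3, 4, 2]


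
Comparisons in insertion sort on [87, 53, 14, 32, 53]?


Algorithm: insertion sort
Input: [87, 53, 14, 32, 53]
Sorted: [14, 32, 53, 53, 87]

8


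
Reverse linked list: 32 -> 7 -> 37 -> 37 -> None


Step 1: curr=32, set curr.next=prev(None) | reversed so far: 32
Step 2: curr=7, set curr.next=prev(32) | reversed so far: 7 -> 32
Step 3: curr=37, set curr.next=prev(7) | reversed so far: 37 -> 7 -> 32
Step 4: curr=37, set curr.next=prev(37) | reversed so far: 37 -> 37 -> 7 -> 32

37 -> 37 -> 7 -> 32 -> None


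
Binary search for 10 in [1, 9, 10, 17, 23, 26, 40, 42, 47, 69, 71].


Step 1: lo=0, hi=10, mid=5, val=26
Step 2: lo=0, hi=4, mid=2, val=10

Found at index 2


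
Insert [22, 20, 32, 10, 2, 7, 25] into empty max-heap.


Insert 22: [22]
Insert 20: [22, 20]
Insert 32: [32, 20, 22]
Insert 10: [32, 20, 22, 10]
Insert 2: [32, 20, 22, 10, 2]
Insert 7: [32, 20, 22, 10, 2, 7]
Insert 25: [32, 20, 25, 10, 2, 7, 22]

Final heap: [32, 20, 25, 10, 2, 7, 22]


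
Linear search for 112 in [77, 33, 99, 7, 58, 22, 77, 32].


i=0: 77!=112
i=1: 33!=112
i=2: 99!=112
i=3: 7!=112
i=4: 58!=112
i=5: 22!=112
i=6: 77!=112
i=7: 32!=112

Not found, 8 comps


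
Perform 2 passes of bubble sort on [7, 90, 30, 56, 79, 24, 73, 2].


Initial: [7, 90, 30, 56, 79, 24, 73, 2]
Pass 1: [7, 30, 56, 79, 24, 73, 2, 90] (6 swaps)
Pass 2: [7, 30, 56, 24, 73, 2, 79, 90] (3 swaps)

After 2 passes: [7, 30, 56, 24, 73, 2, 79, 90]


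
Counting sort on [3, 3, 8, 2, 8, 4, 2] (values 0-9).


Input: [3, 3, 8, 2, 8, 4, 2]
Counts: [0, 0, 2, 2, 1, 0, 0, 0, 2, 0]

Sorted: [2, 2, 3, 3, 4, 8, 8]


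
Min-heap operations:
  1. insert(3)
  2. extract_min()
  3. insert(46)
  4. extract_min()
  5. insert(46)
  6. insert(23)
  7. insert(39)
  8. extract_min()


insert(3) -> [3]
extract_min()->3, []
insert(46) -> [46]
extract_min()->46, []
insert(46) -> [46]
insert(23) -> [23, 46]
insert(39) -> [23, 46, 39]
extract_min()->23, [39, 46]

Final heap: [39, 46]


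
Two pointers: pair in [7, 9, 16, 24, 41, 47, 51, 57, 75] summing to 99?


lo=0(7)+hi=8(75)=82
lo=1(9)+hi=8(75)=84
lo=2(16)+hi=8(75)=91
lo=3(24)+hi=8(75)=99

Yes: 24+75=99


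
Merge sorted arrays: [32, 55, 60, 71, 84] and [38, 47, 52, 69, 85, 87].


Take 32 from A
Take 38 from B
Take 47 from B
Take 52 from B
Take 55 from A
Take 60 from A
Take 69 from B
Take 71 from A
Take 84 from A

Merged: [32, 38, 47, 52, 55, 60, 69, 71, 84, 85, 87]


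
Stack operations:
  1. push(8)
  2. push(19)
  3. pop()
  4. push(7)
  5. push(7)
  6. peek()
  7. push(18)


push(8) -> [8]
push(19) -> [8, 19]
pop()->19, [8]
push(7) -> [8, 7]
push(7) -> [8, 7, 7]
peek()->7
push(18) -> [8, 7, 7, 18]

Final stack: [8, 7, 7, 18]


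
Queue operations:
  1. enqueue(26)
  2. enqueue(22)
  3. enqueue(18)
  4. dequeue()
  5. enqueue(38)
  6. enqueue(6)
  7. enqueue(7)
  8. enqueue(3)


enqueue(26) -> [26]
enqueue(22) -> [26, 22]
enqueue(18) -> [26, 22, 18]
dequeue()->26, [22, 18]
enqueue(38) -> [22, 18, 38]
enqueue(6) -> [22, 18, 38, 6]
enqueue(7) -> [22, 18, 38, 6, 7]
enqueue(3) -> [22, 18, 38, 6, 7, 3]

Final queue: [22, 18, 38, 6, 7, 3]


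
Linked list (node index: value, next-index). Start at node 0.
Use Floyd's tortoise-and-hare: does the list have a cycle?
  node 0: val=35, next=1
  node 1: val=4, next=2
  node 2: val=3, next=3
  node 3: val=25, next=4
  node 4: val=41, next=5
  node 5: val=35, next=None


Floyd's tortoise (slow, +1) and hare (fast, +2):
  init: slow=0, fast=0
  step 1: slow=1, fast=2
  step 2: slow=2, fast=4
  step 3: fast 4->5->None, no cycle

Cycle: no


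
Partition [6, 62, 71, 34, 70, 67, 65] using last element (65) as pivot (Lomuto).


Pivot: 65
  6 <= 65: advance i (no swap)
  62 <= 65: advance i (no swap)
  34 <= 65: swap -> [6, 62, 34, 71, 70, 67, 65]
Place pivot at 3: [6, 62, 34, 65, 70, 67, 71]

Partitioned: [6, 62, 34, 65, 70, 67, 71]


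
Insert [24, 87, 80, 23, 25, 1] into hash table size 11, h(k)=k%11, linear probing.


Insert 24: h=2 -> slot 2
Insert 87: h=10 -> slot 10
Insert 80: h=3 -> slot 3
Insert 23: h=1 -> slot 1
Insert 25: h=3, 1 probes -> slot 4
Insert 1: h=1, 4 probes -> slot 5

Table: [None, 23, 24, 80, 25, 1, None, None, None, None, 87]


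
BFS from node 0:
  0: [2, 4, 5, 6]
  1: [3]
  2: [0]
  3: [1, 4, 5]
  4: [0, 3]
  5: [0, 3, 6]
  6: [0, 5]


Visit 0, enqueue [2, 4, 5, 6]
Visit 2, enqueue []
Visit 4, enqueue [3]
Visit 5, enqueue []
Visit 6, enqueue []
Visit 3, enqueue [1]
Visit 1, enqueue []

BFS order: [0, 2, 4, 5, 6, 3, 1]


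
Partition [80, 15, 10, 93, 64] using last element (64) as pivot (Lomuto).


Pivot: 64
  15 <= 64: swap -> [15, 80, 10, 93, 64]
  10 <= 64: swap -> [15, 10, 80, 93, 64]
Place pivot at 2: [15, 10, 64, 93, 80]

Partitioned: [15, 10, 64, 93, 80]


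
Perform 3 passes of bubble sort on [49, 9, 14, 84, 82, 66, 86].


Initial: [49, 9, 14, 84, 82, 66, 86]
Pass 1: [9, 14, 49, 82, 66, 84, 86] (4 swaps)
Pass 2: [9, 14, 49, 66, 82, 84, 86] (1 swaps)
Pass 3: [9, 14, 49, 66, 82, 84, 86] (0 swaps)

After 3 passes: [9, 14, 49, 66, 82, 84, 86]


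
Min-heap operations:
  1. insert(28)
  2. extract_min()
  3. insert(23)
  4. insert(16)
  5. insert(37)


insert(28) -> [28]
extract_min()->28, []
insert(23) -> [23]
insert(16) -> [16, 23]
insert(37) -> [16, 23, 37]

Final heap: [16, 23, 37]


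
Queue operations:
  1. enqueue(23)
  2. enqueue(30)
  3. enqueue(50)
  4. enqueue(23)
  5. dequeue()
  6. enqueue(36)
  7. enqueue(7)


enqueue(23) -> [23]
enqueue(30) -> [23, 30]
enqueue(50) -> [23, 30, 50]
enqueue(23) -> [23, 30, 50, 23]
dequeue()->23, [30, 50, 23]
enqueue(36) -> [30, 50, 23, 36]
enqueue(7) -> [30, 50, 23, 36, 7]

Final queue: [30, 50, 23, 36, 7]


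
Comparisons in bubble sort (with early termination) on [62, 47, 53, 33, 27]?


Algorithm: bubble sort (with early termination)
Input: [62, 47, 53, 33, 27]
Sorted: [27, 33, 47, 53, 62]

10


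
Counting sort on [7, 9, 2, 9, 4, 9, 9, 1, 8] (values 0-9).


Input: [7, 9, 2, 9, 4, 9, 9, 1, 8]
Counts: [0, 1, 1, 0, 1, 0, 0, 1, 1, 4]

Sorted: [1, 2, 4, 7, 8, 9, 9, 9, 9]


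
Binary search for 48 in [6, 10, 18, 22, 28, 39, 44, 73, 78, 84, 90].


Step 1: lo=0, hi=10, mid=5, val=39
Step 2: lo=6, hi=10, mid=8, val=78
Step 3: lo=6, hi=7, mid=6, val=44
Step 4: lo=7, hi=7, mid=7, val=73

Not found


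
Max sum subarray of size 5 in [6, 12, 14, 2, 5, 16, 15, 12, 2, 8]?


[0:5]: 39
[1:6]: 49
[2:7]: 52
[3:8]: 50
[4:9]: 50
[5:10]: 53

Max: 53 at [5:10]


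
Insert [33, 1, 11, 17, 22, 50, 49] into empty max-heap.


Insert 33: [33]
Insert 1: [33, 1]
Insert 11: [33, 1, 11]
Insert 17: [33, 17, 11, 1]
Insert 22: [33, 22, 11, 1, 17]
Insert 50: [50, 22, 33, 1, 17, 11]
Insert 49: [50, 22, 49, 1, 17, 11, 33]

Final heap: [50, 22, 49, 1, 17, 11, 33]


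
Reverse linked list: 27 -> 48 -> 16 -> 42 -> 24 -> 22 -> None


Step 1: curr=27, set curr.next=prev(None) | reversed so far: 27
Step 2: curr=48, set curr.next=prev(27) | reversed so far: 48 -> 27
Step 3: curr=16, set curr.next=prev(48) | reversed so far: 16 -> 48 -> 27
Step 4: curr=42, set curr.next=prev(16) | reversed so far: 42 -> 16 -> 48 -> 27
Step 5: curr=24, set curr.next=prev(42) | reversed so far: 24 -> 42 -> 16 -> 48 -> 27
Step 6: curr=22, set curr.next=prev(24) | reversed so far: 22 -> 24 -> 42 -> 16 -> 48 -> 27

22 -> 24 -> 42 -> 16 -> 48 -> 27 -> None


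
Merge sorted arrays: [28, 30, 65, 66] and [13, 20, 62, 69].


Take 13 from B
Take 20 from B
Take 28 from A
Take 30 from A
Take 62 from B
Take 65 from A
Take 66 from A

Merged: [13, 20, 28, 30, 62, 65, 66, 69]


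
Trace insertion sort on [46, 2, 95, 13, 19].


Initial: [46, 2, 95, 13, 19]
Insert 2: [2, 46, 95, 13, 19]
Insert 95: [2, 46, 95, 13, 19]
Insert 13: [2, 13, 46, 95, 19]
Insert 19: [2, 13, 19, 46, 95]

Sorted: [2, 13, 19, 46, 95]


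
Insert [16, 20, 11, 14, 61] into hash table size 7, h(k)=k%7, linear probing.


Insert 16: h=2 -> slot 2
Insert 20: h=6 -> slot 6
Insert 11: h=4 -> slot 4
Insert 14: h=0 -> slot 0
Insert 61: h=5 -> slot 5

Table: [14, None, 16, None, 11, 61, 20]


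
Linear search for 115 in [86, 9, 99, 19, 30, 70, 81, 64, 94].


i=0: 86!=115
i=1: 9!=115
i=2: 99!=115
i=3: 19!=115
i=4: 30!=115
i=5: 70!=115
i=6: 81!=115
i=7: 64!=115
i=8: 94!=115

Not found, 9 comps


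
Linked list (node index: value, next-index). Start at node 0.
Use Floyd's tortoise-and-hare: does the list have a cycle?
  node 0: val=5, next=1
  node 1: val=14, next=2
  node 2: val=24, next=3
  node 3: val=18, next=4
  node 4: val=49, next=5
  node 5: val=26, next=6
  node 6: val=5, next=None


Floyd's tortoise (slow, +1) and hare (fast, +2):
  init: slow=0, fast=0
  step 1: slow=1, fast=2
  step 2: slow=2, fast=4
  step 3: slow=3, fast=6
  step 4: fast -> None, no cycle

Cycle: no


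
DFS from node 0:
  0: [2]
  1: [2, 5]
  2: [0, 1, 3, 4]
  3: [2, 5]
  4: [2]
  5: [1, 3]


Visit 0, push [2]
Visit 2, push [4, 3, 1]
Visit 1, push [5]
Visit 5, push [3]
Visit 3, push []
Visit 4, push []

DFS order: [0, 2, 1, 5, 3, 4]


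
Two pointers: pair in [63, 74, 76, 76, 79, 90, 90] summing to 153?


lo=0(63)+hi=6(90)=153

Yes: 63+90=153


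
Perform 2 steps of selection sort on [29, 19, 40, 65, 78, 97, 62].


Initial: [29, 19, 40, 65, 78, 97, 62]
Step 1: min=19 at 1
  Swap: [19, 29, 40, 65, 78, 97, 62]
Step 2: min=29 at 1
  Swap: [19, 29, 40, 65, 78, 97, 62]

After 2 steps: [19, 29, 40, 65, 78, 97, 62]


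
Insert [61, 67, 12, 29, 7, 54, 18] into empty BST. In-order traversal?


Insert 61: root
Insert 67: R from 61
Insert 12: L from 61
Insert 29: L from 61 -> R from 12
Insert 7: L from 61 -> L from 12
Insert 54: L from 61 -> R from 12 -> R from 29
Insert 18: L from 61 -> R from 12 -> L from 29

In-order: [7, 12, 18, 29, 54, 61, 67]


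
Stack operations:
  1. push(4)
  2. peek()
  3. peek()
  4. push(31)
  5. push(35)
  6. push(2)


push(4) -> [4]
peek()->4
peek()->4
push(31) -> [4, 31]
push(35) -> [4, 31, 35]
push(2) -> [4, 31, 35, 2]

Final stack: [4, 31, 35, 2]


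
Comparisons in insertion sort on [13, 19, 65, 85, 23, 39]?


Algorithm: insertion sort
Input: [13, 19, 65, 85, 23, 39]
Sorted: [13, 19, 23, 39, 65, 85]

9


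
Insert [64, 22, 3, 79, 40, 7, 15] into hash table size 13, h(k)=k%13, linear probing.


Insert 64: h=12 -> slot 12
Insert 22: h=9 -> slot 9
Insert 3: h=3 -> slot 3
Insert 79: h=1 -> slot 1
Insert 40: h=1, 1 probes -> slot 2
Insert 7: h=7 -> slot 7
Insert 15: h=2, 2 probes -> slot 4

Table: [None, 79, 40, 3, 15, None, None, 7, None, 22, None, None, 64]


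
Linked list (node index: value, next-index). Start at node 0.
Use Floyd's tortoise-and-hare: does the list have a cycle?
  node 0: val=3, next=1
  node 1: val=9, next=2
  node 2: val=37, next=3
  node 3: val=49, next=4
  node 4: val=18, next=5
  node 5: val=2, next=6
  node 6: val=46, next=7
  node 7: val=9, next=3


Floyd's tortoise (slow, +1) and hare (fast, +2):
  init: slow=0, fast=0
  step 1: slow=1, fast=2
  step 2: slow=2, fast=4
  step 3: slow=3, fast=6
  step 4: slow=4, fast=3
  step 5: slow=5, fast=5
  slow == fast at node 5: cycle detected

Cycle: yes


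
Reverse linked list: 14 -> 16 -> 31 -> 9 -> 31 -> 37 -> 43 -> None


Step 1: curr=14, set curr.next=prev(None) | reversed so far: 14
Step 2: curr=16, set curr.next=prev(14) | reversed so far: 16 -> 14
Step 3: curr=31, set curr.next=prev(16) | reversed so far: 31 -> 16 -> 14
Step 4: curr=9, set curr.next=prev(31) | reversed so far: 9 -> 31 -> 16 -> 14
Step 5: curr=31, set curr.next=prev(9) | reversed so far: 31 -> 9 -> 31 -> 16 -> 14
Step 6: curr=37, set curr.next=prev(31) | reversed so far: 37 -> 31 -> 9 -> 31 -> 16 -> 14
Step 7: curr=43, set curr.next=prev(37) | reversed so far: 43 -> 37 -> 31 -> 9 -> 31 -> 16 -> 14

43 -> 37 -> 31 -> 9 -> 31 -> 16 -> 14 -> None


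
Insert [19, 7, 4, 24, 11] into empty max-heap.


Insert 19: [19]
Insert 7: [19, 7]
Insert 4: [19, 7, 4]
Insert 24: [24, 19, 4, 7]
Insert 11: [24, 19, 4, 7, 11]

Final heap: [24, 19, 4, 7, 11]


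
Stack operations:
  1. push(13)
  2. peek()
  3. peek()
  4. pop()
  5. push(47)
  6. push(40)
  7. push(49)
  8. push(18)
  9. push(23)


push(13) -> [13]
peek()->13
peek()->13
pop()->13, []
push(47) -> [47]
push(40) -> [47, 40]
push(49) -> [47, 40, 49]
push(18) -> [47, 40, 49, 18]
push(23) -> [47, 40, 49, 18, 23]

Final stack: [47, 40, 49, 18, 23]


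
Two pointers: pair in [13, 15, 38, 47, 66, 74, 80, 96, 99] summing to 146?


lo=0(13)+hi=8(99)=112
lo=1(15)+hi=8(99)=114
lo=2(38)+hi=8(99)=137
lo=3(47)+hi=8(99)=146

Yes: 47+99=146


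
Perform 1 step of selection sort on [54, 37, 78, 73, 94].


Initial: [54, 37, 78, 73, 94]
Step 1: min=37 at 1
  Swap: [37, 54, 78, 73, 94]

After 1 step: [37, 54, 78, 73, 94]


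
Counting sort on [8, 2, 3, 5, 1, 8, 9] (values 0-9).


Input: [8, 2, 3, 5, 1, 8, 9]
Counts: [0, 1, 1, 1, 0, 1, 0, 0, 2, 1]

Sorted: [1, 2, 3, 5, 8, 8, 9]


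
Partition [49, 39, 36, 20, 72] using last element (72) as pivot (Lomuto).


Pivot: 72
  49 <= 72: advance i (no swap)
  39 <= 72: advance i (no swap)
  36 <= 72: advance i (no swap)
  20 <= 72: advance i (no swap)
Place pivot at 4: [49, 39, 36, 20, 72]

Partitioned: [49, 39, 36, 20, 72]


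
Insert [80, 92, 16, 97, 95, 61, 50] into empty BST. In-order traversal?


Insert 80: root
Insert 92: R from 80
Insert 16: L from 80
Insert 97: R from 80 -> R from 92
Insert 95: R from 80 -> R from 92 -> L from 97
Insert 61: L from 80 -> R from 16
Insert 50: L from 80 -> R from 16 -> L from 61

In-order: [16, 50, 61, 80, 92, 95, 97]


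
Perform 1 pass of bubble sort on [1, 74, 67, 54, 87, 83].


Initial: [1, 74, 67, 54, 87, 83]
Pass 1: [1, 67, 54, 74, 83, 87] (3 swaps)

After 1 pass: [1, 67, 54, 74, 83, 87]


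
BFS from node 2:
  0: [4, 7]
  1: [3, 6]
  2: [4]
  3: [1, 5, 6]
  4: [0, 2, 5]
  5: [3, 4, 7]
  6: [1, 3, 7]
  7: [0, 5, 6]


Visit 2, enqueue [4]
Visit 4, enqueue [0, 5]
Visit 0, enqueue [7]
Visit 5, enqueue [3]
Visit 7, enqueue [6]
Visit 3, enqueue [1]
Visit 6, enqueue []
Visit 1, enqueue []

BFS order: [2, 4, 0, 5, 7, 3, 6, 1]


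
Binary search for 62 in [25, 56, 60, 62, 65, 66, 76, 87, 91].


Step 1: lo=0, hi=8, mid=4, val=65
Step 2: lo=0, hi=3, mid=1, val=56
Step 3: lo=2, hi=3, mid=2, val=60
Step 4: lo=3, hi=3, mid=3, val=62

Found at index 3


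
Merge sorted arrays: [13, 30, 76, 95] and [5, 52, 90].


Take 5 from B
Take 13 from A
Take 30 from A
Take 52 from B
Take 76 from A
Take 90 from B

Merged: [5, 13, 30, 52, 76, 90, 95]


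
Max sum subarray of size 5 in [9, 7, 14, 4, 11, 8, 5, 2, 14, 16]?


[0:5]: 45
[1:6]: 44
[2:7]: 42
[3:8]: 30
[4:9]: 40
[5:10]: 45

Max: 45 at [0:5]


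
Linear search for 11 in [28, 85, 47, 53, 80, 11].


i=0: 28!=11
i=1: 85!=11
i=2: 47!=11
i=3: 53!=11
i=4: 80!=11
i=5: 11==11 found!

Found at 5, 6 comps


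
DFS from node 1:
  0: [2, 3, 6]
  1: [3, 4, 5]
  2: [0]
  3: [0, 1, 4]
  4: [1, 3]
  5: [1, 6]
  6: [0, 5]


Visit 1, push [5, 4, 3]
Visit 3, push [4, 0]
Visit 0, push [6, 2]
Visit 2, push []
Visit 6, push [5]
Visit 5, push []
Visit 4, push []

DFS order: [1, 3, 0, 2, 6, 5, 4]


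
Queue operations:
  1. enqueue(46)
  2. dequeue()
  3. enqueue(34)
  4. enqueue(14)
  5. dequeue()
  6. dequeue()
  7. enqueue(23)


enqueue(46) -> [46]
dequeue()->46, []
enqueue(34) -> [34]
enqueue(14) -> [34, 14]
dequeue()->34, [14]
dequeue()->14, []
enqueue(23) -> [23]

Final queue: [23]


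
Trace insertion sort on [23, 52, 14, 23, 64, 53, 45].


Initial: [23, 52, 14, 23, 64, 53, 45]
Insert 52: [23, 52, 14, 23, 64, 53, 45]
Insert 14: [14, 23, 52, 23, 64, 53, 45]
Insert 23: [14, 23, 23, 52, 64, 53, 45]
Insert 64: [14, 23, 23, 52, 64, 53, 45]
Insert 53: [14, 23, 23, 52, 53, 64, 45]
Insert 45: [14, 23, 23, 45, 52, 53, 64]

Sorted: [14, 23, 23, 45, 52, 53, 64]


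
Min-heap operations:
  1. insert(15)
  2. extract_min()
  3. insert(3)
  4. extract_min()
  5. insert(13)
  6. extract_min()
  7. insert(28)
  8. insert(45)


insert(15) -> [15]
extract_min()->15, []
insert(3) -> [3]
extract_min()->3, []
insert(13) -> [13]
extract_min()->13, []
insert(28) -> [28]
insert(45) -> [28, 45]

Final heap: [28, 45]


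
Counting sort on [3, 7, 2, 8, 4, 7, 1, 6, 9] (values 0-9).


Input: [3, 7, 2, 8, 4, 7, 1, 6, 9]
Counts: [0, 1, 1, 1, 1, 0, 1, 2, 1, 1]

Sorted: [1, 2, 3, 4, 6, 7, 7, 8, 9]


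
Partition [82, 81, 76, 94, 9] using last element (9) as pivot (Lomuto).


Pivot: 9
Place pivot at 0: [9, 81, 76, 94, 82]

Partitioned: [9, 81, 76, 94, 82]


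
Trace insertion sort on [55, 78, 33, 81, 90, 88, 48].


Initial: [55, 78, 33, 81, 90, 88, 48]
Insert 78: [55, 78, 33, 81, 90, 88, 48]
Insert 33: [33, 55, 78, 81, 90, 88, 48]
Insert 81: [33, 55, 78, 81, 90, 88, 48]
Insert 90: [33, 55, 78, 81, 90, 88, 48]
Insert 88: [33, 55, 78, 81, 88, 90, 48]
Insert 48: [33, 48, 55, 78, 81, 88, 90]

Sorted: [33, 48, 55, 78, 81, 88, 90]


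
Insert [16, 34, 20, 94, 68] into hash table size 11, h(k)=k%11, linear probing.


Insert 16: h=5 -> slot 5
Insert 34: h=1 -> slot 1
Insert 20: h=9 -> slot 9
Insert 94: h=6 -> slot 6
Insert 68: h=2 -> slot 2

Table: [None, 34, 68, None, None, 16, 94, None, None, 20, None]


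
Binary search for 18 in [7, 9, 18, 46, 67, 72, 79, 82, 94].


Step 1: lo=0, hi=8, mid=4, val=67
Step 2: lo=0, hi=3, mid=1, val=9
Step 3: lo=2, hi=3, mid=2, val=18

Found at index 2


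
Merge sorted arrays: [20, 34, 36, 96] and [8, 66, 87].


Take 8 from B
Take 20 from A
Take 34 from A
Take 36 from A
Take 66 from B
Take 87 from B

Merged: [8, 20, 34, 36, 66, 87, 96]


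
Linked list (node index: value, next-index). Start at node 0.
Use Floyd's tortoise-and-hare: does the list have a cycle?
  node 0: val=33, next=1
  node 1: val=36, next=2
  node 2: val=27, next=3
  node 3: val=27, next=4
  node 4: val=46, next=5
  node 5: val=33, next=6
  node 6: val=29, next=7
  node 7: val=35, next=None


Floyd's tortoise (slow, +1) and hare (fast, +2):
  init: slow=0, fast=0
  step 1: slow=1, fast=2
  step 2: slow=2, fast=4
  step 3: slow=3, fast=6
  step 4: fast 6->7->None, no cycle

Cycle: no


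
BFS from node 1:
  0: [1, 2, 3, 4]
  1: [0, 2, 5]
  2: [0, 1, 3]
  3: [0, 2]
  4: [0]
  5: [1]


Visit 1, enqueue [0, 2, 5]
Visit 0, enqueue [3, 4]
Visit 2, enqueue []
Visit 5, enqueue []
Visit 3, enqueue []
Visit 4, enqueue []

BFS order: [1, 0, 2, 5, 3, 4]


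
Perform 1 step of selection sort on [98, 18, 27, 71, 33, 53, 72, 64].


Initial: [98, 18, 27, 71, 33, 53, 72, 64]
Step 1: min=18 at 1
  Swap: [18, 98, 27, 71, 33, 53, 72, 64]

After 1 step: [18, 98, 27, 71, 33, 53, 72, 64]


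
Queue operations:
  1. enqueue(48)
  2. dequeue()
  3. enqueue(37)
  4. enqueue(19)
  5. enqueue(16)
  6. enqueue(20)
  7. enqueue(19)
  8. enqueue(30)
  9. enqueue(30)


enqueue(48) -> [48]
dequeue()->48, []
enqueue(37) -> [37]
enqueue(19) -> [37, 19]
enqueue(16) -> [37, 19, 16]
enqueue(20) -> [37, 19, 16, 20]
enqueue(19) -> [37, 19, 16, 20, 19]
enqueue(30) -> [37, 19, 16, 20, 19, 30]
enqueue(30) -> [37, 19, 16, 20, 19, 30, 30]

Final queue: [37, 19, 16, 20, 19, 30, 30]


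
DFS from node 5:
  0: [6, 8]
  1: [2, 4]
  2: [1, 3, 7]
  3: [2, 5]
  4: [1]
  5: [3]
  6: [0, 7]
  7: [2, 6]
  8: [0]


Visit 5, push [3]
Visit 3, push [2]
Visit 2, push [7, 1]
Visit 1, push [4]
Visit 4, push []
Visit 7, push [6]
Visit 6, push [0]
Visit 0, push [8]
Visit 8, push []

DFS order: [5, 3, 2, 1, 4, 7, 6, 0, 8]


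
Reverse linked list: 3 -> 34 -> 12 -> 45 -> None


Step 1: curr=3, set curr.next=prev(None) | reversed so far: 3
Step 2: curr=34, set curr.next=prev(3) | reversed so far: 34 -> 3
Step 3: curr=12, set curr.next=prev(34) | reversed so far: 12 -> 34 -> 3
Step 4: curr=45, set curr.next=prev(12) | reversed so far: 45 -> 12 -> 34 -> 3

45 -> 12 -> 34 -> 3 -> None


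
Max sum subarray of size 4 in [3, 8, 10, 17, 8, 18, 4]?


[0:4]: 38
[1:5]: 43
[2:6]: 53
[3:7]: 47

Max: 53 at [2:6]


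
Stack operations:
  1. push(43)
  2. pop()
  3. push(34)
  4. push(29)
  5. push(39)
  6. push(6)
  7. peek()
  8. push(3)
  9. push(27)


push(43) -> [43]
pop()->43, []
push(34) -> [34]
push(29) -> [34, 29]
push(39) -> [34, 29, 39]
push(6) -> [34, 29, 39, 6]
peek()->6
push(3) -> [34, 29, 39, 6, 3]
push(27) -> [34, 29, 39, 6, 3, 27]

Final stack: [34, 29, 39, 6, 3, 27]


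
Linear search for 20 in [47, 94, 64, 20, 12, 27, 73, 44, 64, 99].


i=0: 47!=20
i=1: 94!=20
i=2: 64!=20
i=3: 20==20 found!

Found at 3, 4 comps


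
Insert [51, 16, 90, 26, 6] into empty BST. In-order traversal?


Insert 51: root
Insert 16: L from 51
Insert 90: R from 51
Insert 26: L from 51 -> R from 16
Insert 6: L from 51 -> L from 16

In-order: [6, 16, 26, 51, 90]


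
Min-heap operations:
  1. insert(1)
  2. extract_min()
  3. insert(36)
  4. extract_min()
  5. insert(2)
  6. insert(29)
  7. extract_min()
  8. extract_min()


insert(1) -> [1]
extract_min()->1, []
insert(36) -> [36]
extract_min()->36, []
insert(2) -> [2]
insert(29) -> [2, 29]
extract_min()->2, [29]
extract_min()->29, []

Final heap: []


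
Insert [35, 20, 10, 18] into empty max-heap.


Insert 35: [35]
Insert 20: [35, 20]
Insert 10: [35, 20, 10]
Insert 18: [35, 20, 10, 18]

Final heap: [35, 20, 10, 18]


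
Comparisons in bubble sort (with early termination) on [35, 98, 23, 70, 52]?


Algorithm: bubble sort (with early termination)
Input: [35, 98, 23, 70, 52]
Sorted: [23, 35, 52, 70, 98]

9


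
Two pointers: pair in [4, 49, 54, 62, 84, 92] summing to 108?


lo=0(4)+hi=5(92)=96
lo=1(49)+hi=5(92)=141
lo=1(49)+hi=4(84)=133
lo=1(49)+hi=3(62)=111
lo=1(49)+hi=2(54)=103

No pair found


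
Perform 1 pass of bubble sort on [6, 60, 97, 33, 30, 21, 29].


Initial: [6, 60, 97, 33, 30, 21, 29]
Pass 1: [6, 60, 33, 30, 21, 29, 97] (4 swaps)

After 1 pass: [6, 60, 33, 30, 21, 29, 97]


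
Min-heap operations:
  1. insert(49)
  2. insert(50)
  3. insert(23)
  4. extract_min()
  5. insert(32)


insert(49) -> [49]
insert(50) -> [49, 50]
insert(23) -> [23, 50, 49]
extract_min()->23, [49, 50]
insert(32) -> [32, 50, 49]

Final heap: [32, 50, 49]


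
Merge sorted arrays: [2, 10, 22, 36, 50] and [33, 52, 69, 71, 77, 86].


Take 2 from A
Take 10 from A
Take 22 from A
Take 33 from B
Take 36 from A
Take 50 from A

Merged: [2, 10, 22, 33, 36, 50, 52, 69, 71, 77, 86]


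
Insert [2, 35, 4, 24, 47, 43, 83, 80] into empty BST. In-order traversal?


Insert 2: root
Insert 35: R from 2
Insert 4: R from 2 -> L from 35
Insert 24: R from 2 -> L from 35 -> R from 4
Insert 47: R from 2 -> R from 35
Insert 43: R from 2 -> R from 35 -> L from 47
Insert 83: R from 2 -> R from 35 -> R from 47
Insert 80: R from 2 -> R from 35 -> R from 47 -> L from 83

In-order: [2, 4, 24, 35, 43, 47, 80, 83]


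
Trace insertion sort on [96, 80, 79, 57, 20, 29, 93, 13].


Initial: [96, 80, 79, 57, 20, 29, 93, 13]
Insert 80: [80, 96, 79, 57, 20, 29, 93, 13]
Insert 79: [79, 80, 96, 57, 20, 29, 93, 13]
Insert 57: [57, 79, 80, 96, 20, 29, 93, 13]
Insert 20: [20, 57, 79, 80, 96, 29, 93, 13]
Insert 29: [20, 29, 57, 79, 80, 96, 93, 13]
Insert 93: [20, 29, 57, 79, 80, 93, 96, 13]
Insert 13: [13, 20, 29, 57, 79, 80, 93, 96]

Sorted: [13, 20, 29, 57, 79, 80, 93, 96]


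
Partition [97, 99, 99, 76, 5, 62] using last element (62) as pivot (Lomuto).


Pivot: 62
  5 <= 62: swap -> [5, 99, 99, 76, 97, 62]
Place pivot at 1: [5, 62, 99, 76, 97, 99]

Partitioned: [5, 62, 99, 76, 97, 99]


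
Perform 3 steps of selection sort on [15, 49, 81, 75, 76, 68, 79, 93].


Initial: [15, 49, 81, 75, 76, 68, 79, 93]
Step 1: min=15 at 0
  Swap: [15, 49, 81, 75, 76, 68, 79, 93]
Step 2: min=49 at 1
  Swap: [15, 49, 81, 75, 76, 68, 79, 93]
Step 3: min=68 at 5
  Swap: [15, 49, 68, 75, 76, 81, 79, 93]

After 3 steps: [15, 49, 68, 75, 76, 81, 79, 93]


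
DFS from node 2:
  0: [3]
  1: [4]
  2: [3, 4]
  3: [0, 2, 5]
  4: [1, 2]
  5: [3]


Visit 2, push [4, 3]
Visit 3, push [5, 0]
Visit 0, push []
Visit 5, push []
Visit 4, push [1]
Visit 1, push []

DFS order: [2, 3, 0, 5, 4, 1]


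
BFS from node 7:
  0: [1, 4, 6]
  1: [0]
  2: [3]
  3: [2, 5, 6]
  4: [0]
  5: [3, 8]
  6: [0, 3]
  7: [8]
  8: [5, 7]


Visit 7, enqueue [8]
Visit 8, enqueue [5]
Visit 5, enqueue [3]
Visit 3, enqueue [2, 6]
Visit 2, enqueue []
Visit 6, enqueue [0]
Visit 0, enqueue [1, 4]
Visit 1, enqueue []
Visit 4, enqueue []

BFS order: [7, 8, 5, 3, 2, 6, 0, 1, 4]
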